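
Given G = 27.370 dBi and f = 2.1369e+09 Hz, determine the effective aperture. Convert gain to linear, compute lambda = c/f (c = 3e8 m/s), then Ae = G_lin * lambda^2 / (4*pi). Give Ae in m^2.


lambda = c / f = 3.0000e+08 / 2.1369e+09 = 0.1403903 m
G_linear = 10^(27.370/10) = 545.7579
Ae = G_linear * lambda^2 / (4*pi) = 545.7579 * 0.1403903^2 / (4*pi) = 0.8560 m^2

0.8560 m^2


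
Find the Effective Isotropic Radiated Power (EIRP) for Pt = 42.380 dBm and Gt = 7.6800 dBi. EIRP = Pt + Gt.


EIRP = Pt + Gt = 42.380 + 7.6800 = 50.06 dBm

50.06 dBm


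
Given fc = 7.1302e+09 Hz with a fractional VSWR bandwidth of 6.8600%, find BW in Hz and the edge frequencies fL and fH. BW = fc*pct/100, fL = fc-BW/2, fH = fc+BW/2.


BW = 7.1302e+09 * 6.8600/100 = 4.891317e+08 Hz
fL = 7.1302e+09 - 4.891317e+08/2 = 6.886e+09 Hz
fH = 7.1302e+09 + 4.891317e+08/2 = 7.375e+09 Hz

BW=4.891e+08 Hz, fL=6.886e+09 Hz, fH=7.375e+09 Hz


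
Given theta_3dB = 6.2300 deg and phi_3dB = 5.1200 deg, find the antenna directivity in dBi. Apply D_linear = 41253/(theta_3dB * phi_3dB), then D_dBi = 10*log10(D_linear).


D_linear = 41253 / (6.2300 * 5.1200) = 1293.295
D_dBi = 10 * log10(1293.295) = 31.12 dBi

31.12 dBi


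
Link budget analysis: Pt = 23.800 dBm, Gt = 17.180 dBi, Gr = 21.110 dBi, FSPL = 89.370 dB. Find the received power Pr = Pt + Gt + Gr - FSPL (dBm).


Pr = 23.800 + 17.180 + 21.110 - 89.370 = -27.28 dBm

-27.28 dBm


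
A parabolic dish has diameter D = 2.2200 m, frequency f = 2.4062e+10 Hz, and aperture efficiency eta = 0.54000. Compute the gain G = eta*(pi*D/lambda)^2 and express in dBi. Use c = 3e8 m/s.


lambda = c / f = 3.0000e+08 / 2.4062e+10 = 0.01246779 m
G_linear = 0.54000 * (pi * 2.2200 / 0.01246779)^2 = 168974.2
G_dBi = 10 * log10(168974.2) = 52.28 dBi

52.28 dBi


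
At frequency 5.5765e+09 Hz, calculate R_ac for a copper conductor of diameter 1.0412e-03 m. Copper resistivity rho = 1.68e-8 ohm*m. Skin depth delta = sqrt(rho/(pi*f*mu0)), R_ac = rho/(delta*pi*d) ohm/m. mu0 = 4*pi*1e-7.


delta = sqrt(1.68e-8 / (pi * 5.5765e+09 * 4*pi*1e-7)) = 8.735624e-07 m
R_ac = 1.68e-8 / (8.735624e-07 * pi * 1.0412e-03) = 5.879 ohm/m

5.879 ohm/m


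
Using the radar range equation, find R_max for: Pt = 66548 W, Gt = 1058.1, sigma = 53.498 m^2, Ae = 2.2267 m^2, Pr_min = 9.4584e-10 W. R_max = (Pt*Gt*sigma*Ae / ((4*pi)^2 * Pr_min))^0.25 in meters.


R^4 = 66548*1058.1*53.498*2.2267 / ((4*pi)^2 * 9.4584e-10) = 5.615954e+16
R_max = 5.615954e+16^0.25 = 15394 m

15394 m


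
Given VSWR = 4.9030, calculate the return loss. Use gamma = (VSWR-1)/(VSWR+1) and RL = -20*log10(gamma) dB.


gamma = (4.9030 - 1) / (4.9030 + 1) = 0.6611892
RL = -20 * log10(0.6611892) = 3.593 dB

3.593 dB


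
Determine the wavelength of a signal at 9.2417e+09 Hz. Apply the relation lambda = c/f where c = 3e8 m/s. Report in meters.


lambda = c / f = 3.0000e+08 / 9.2417e+09 = 0.03246 m

0.03246 m


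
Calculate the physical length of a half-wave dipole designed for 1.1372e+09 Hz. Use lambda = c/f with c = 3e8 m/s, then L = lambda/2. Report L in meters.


lambda = c / f = 3.0000e+08 / 1.1372e+09 = 0.2638058 m
L = lambda / 2 = 0.2638058 / 2 = 0.1319 m

0.1319 m


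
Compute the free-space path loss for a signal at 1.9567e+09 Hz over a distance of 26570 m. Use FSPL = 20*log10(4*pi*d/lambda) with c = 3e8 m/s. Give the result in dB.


lambda = c / f = 3.0000e+08 / 1.9567e+09 = 0.1533194 m
FSPL = 20 * log10(4*pi*26570/0.1533194) = 126.8 dB

126.8 dB


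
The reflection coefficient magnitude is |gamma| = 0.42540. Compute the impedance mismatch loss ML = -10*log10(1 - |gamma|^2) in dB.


ML = -10 * log10(1 - 0.42540^2) = -10 * log10(0.81903484) = 0.8670 dB

0.8670 dB


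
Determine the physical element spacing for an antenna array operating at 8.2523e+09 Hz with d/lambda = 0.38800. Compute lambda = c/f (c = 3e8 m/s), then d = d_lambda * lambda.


lambda = c / f = 3.0000e+08 / 8.2523e+09 = 0.03635350 m
d = 0.38800 * 0.03635350 = 0.01411 m

0.01411 m


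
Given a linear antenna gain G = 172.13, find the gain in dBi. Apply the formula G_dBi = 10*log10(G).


G_dBi = 10 * log10(172.13) = 22.36 dBi

22.36 dBi


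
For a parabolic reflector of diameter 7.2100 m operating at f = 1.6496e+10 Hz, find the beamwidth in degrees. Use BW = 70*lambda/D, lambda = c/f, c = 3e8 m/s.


lambda = c / f = 3.0000e+08 / 1.6496e+10 = 0.01818623 m
BW = 70 * 0.01818623 / 7.2100 = 0.1766 deg

0.1766 deg


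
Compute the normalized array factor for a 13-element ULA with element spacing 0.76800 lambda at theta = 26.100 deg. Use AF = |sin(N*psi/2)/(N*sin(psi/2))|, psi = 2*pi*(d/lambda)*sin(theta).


psi = 2*pi*0.76800*sin(26.100 deg) = 2.122920 rad
AF = |sin(13*2.122920/2) / (13*sin(2.122920/2))| = 0.08312

0.08312


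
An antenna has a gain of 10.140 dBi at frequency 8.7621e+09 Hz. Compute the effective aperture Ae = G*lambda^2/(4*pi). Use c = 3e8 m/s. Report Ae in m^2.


lambda = c / f = 3.0000e+08 / 8.7621e+09 = 0.03423837 m
G_linear = 10^(10.140/10) = 10.32761
Ae = G_linear * lambda^2 / (4*pi) = 10.32761 * 0.03423837^2 / (4*pi) = 9.634e-04 m^2

9.634e-04 m^2


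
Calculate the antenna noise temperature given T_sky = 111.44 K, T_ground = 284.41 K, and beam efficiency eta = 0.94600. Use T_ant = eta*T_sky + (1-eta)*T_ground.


T_ant = 0.94600 * 111.44 + (1 - 0.94600) * 284.41 = 120.8 K

120.8 K


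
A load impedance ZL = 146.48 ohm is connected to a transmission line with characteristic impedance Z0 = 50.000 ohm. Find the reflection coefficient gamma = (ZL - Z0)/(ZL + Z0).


gamma = (146.48 - 50.000) / (146.48 + 50.000) = 0.4910

0.4910


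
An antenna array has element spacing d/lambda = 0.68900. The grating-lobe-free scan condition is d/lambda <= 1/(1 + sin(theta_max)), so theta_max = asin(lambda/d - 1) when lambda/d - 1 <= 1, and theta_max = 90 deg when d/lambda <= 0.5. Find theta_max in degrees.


lambda/d - 1 = 1/0.68900 - 1 = 0.4513788
theta_max = asin(0.4513788) = 26.83 deg

26.83 deg


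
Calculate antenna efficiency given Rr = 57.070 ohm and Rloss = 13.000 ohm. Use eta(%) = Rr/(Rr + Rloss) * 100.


eta = 57.070 / (57.070 + 13.000) * 100 = 81.45%

81.45%


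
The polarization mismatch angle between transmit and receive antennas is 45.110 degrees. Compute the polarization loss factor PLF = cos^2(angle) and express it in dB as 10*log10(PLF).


PLF_linear = cos^2(45.110 deg) = 0.4980801
PLF_dB = 10 * log10(0.4980801) = -3.027 dB

-3.027 dB


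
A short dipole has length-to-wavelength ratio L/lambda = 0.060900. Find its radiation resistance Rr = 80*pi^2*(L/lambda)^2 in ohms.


Rr = 80 * pi^2 * (0.060900)^2 = 80 * 9.869604 * 3.708810e-03 = 2.928 ohm

2.928 ohm


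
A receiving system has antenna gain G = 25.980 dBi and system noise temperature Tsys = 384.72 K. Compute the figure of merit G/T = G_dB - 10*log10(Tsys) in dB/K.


G/T = 25.980 - 10*log10(384.72) = 25.980 - 25.85145 = 0.1286 dB/K

0.1286 dB/K


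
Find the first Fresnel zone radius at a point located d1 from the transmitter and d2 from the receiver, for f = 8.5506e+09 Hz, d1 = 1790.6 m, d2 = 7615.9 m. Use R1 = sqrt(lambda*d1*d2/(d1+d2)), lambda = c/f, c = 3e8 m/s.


lambda = c / f = 3.0000e+08 / 8.5506e+09 = 0.03508526 m
R1 = sqrt(0.03508526 * 1790.6 * 7615.9 / (1790.6 + 7615.9)) = 7.132 m

7.132 m


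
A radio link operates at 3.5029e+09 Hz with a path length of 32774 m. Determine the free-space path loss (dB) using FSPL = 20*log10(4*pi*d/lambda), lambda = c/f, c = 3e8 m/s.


lambda = c / f = 3.0000e+08 / 3.5029e+09 = 0.08564332 m
FSPL = 20 * log10(4*pi*32774/0.08564332) = 133.6 dB

133.6 dB


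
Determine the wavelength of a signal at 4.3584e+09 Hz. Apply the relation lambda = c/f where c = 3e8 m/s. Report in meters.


lambda = c / f = 3.0000e+08 / 4.3584e+09 = 0.06883 m

0.06883 m


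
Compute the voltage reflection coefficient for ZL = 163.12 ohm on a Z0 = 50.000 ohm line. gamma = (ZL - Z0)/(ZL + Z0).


gamma = (163.12 - 50.000) / (163.12 + 50.000) = 0.5308

0.5308


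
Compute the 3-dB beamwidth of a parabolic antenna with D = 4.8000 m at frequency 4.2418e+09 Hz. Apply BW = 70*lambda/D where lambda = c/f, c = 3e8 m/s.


lambda = c / f = 3.0000e+08 / 4.2418e+09 = 0.07072469 m
BW = 70 * 0.07072469 / 4.8000 = 1.031 deg

1.031 deg


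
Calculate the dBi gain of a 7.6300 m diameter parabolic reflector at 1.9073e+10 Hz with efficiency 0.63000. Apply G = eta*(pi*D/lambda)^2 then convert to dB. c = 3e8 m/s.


lambda = c / f = 3.0000e+08 / 1.9073e+10 = 0.01572904 m
G_linear = 0.63000 * (pi * 7.6300 / 0.01572904)^2 = 1.463137e+06
G_dBi = 10 * log10(1.463137e+06) = 61.65 dBi

61.65 dBi


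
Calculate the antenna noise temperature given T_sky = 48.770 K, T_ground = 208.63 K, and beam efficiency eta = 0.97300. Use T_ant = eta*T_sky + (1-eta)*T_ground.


T_ant = 0.97300 * 48.770 + (1 - 0.97300) * 208.63 = 53.09 K

53.09 K


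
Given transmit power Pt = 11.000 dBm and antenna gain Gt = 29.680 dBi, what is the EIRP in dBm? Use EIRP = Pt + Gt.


EIRP = Pt + Gt = 11.000 + 29.680 = 40.68 dBm

40.68 dBm


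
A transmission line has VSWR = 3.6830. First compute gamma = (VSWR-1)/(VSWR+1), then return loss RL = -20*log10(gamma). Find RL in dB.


gamma = (3.6830 - 1) / (3.6830 + 1) = 0.5729233
RL = -20 * log10(0.5729233) = 4.838 dB

4.838 dB


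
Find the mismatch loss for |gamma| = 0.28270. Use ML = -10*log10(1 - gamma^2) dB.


ML = -10 * log10(1 - 0.28270^2) = -10 * log10(0.92008071) = 0.3617 dB

0.3617 dB


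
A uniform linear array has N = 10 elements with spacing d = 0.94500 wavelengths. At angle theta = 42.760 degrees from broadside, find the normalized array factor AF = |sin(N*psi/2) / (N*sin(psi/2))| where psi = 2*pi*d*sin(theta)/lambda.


psi = 2*pi*0.94500*sin(42.760 deg) = 4.031215 rad
AF = |sin(10*4.031215/2) / (10*sin(4.031215/2))| = 0.1069

0.1069


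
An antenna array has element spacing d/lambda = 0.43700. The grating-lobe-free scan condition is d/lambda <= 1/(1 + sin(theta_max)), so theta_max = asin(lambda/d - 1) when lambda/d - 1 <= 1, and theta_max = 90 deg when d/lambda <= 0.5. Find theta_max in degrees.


lambda/d - 1 = 1/0.43700 - 1 = 1.288330 >= 1
d/lambda <= 0.5, so the array can scan to endfire without grating lobes: theta_max = 90 deg

90 deg


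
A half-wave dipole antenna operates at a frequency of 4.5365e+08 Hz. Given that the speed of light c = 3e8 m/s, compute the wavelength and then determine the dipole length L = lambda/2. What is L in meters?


lambda = c / f = 3.0000e+08 / 4.5365e+08 = 0.6613028 m
L = lambda / 2 = 0.6613028 / 2 = 0.3307 m

0.3307 m


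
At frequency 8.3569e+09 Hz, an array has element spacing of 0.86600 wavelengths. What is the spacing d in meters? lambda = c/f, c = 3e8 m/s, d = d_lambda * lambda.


lambda = c / f = 3.0000e+08 / 8.3569e+09 = 0.03589848 m
d = 0.86600 * 0.03589848 = 0.03109 m

0.03109 m


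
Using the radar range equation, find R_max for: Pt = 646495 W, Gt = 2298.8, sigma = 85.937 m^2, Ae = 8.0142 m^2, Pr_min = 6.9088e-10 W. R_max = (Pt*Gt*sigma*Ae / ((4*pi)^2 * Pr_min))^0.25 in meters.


R^4 = 646495*2298.8*85.937*8.0142 / ((4*pi)^2 * 6.9088e-10) = 9.381761e+18
R_max = 9.381761e+18^0.25 = 55344 m

55344 m


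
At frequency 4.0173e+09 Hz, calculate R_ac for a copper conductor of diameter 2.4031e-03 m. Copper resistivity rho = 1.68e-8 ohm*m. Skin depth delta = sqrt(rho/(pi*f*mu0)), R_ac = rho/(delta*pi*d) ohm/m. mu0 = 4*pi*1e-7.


delta = sqrt(1.68e-8 / (pi * 4.0173e+09 * 4*pi*1e-7)) = 1.029219e-06 m
R_ac = 1.68e-8 / (1.029219e-06 * pi * 2.4031e-03) = 2.162 ohm/m

2.162 ohm/m


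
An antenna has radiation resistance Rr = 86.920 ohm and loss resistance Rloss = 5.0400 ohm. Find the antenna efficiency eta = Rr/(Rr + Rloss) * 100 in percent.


eta = 86.920 / (86.920 + 5.0400) * 100 = 94.52%

94.52%


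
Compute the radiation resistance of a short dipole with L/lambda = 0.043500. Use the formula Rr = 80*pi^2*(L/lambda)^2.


Rr = 80 * pi^2 * (0.043500)^2 = 80 * 9.869604 * 1.892250e-03 = 1.494 ohm

1.494 ohm


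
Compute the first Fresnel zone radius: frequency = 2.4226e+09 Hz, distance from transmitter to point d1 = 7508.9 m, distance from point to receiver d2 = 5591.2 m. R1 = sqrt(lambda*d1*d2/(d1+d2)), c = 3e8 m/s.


lambda = c / f = 3.0000e+08 / 2.4226e+09 = 0.1238339 m
R1 = sqrt(0.1238339 * 7508.9 * 5591.2 / (7508.9 + 5591.2)) = 19.92 m

19.92 m


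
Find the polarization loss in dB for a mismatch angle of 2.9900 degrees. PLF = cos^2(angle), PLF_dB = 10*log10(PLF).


PLF_linear = cos^2(2.9900 deg) = 0.9972792
PLF_dB = 10 * log10(0.9972792) = -0.01183 dB

-0.01183 dB


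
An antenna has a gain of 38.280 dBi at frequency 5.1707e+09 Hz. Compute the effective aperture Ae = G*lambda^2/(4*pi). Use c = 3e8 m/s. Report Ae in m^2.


lambda = c / f = 3.0000e+08 / 5.1707e+09 = 0.05801922 m
G_linear = 10^(38.280/10) = 6729.767
Ae = G_linear * lambda^2 / (4*pi) = 6729.767 * 0.05801922^2 / (4*pi) = 1.803 m^2

1.803 m^2


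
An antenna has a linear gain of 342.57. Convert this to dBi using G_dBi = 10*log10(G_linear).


G_dBi = 10 * log10(342.57) = 25.35 dBi

25.35 dBi


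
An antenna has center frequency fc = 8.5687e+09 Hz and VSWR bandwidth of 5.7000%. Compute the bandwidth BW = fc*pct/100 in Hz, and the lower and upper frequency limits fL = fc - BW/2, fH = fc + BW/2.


BW = 8.5687e+09 * 5.7000/100 = 4.884159e+08 Hz
fL = 8.5687e+09 - 4.884159e+08/2 = 8.324e+09 Hz
fH = 8.5687e+09 + 4.884159e+08/2 = 8.813e+09 Hz

BW=4.884e+08 Hz, fL=8.324e+09 Hz, fH=8.813e+09 Hz


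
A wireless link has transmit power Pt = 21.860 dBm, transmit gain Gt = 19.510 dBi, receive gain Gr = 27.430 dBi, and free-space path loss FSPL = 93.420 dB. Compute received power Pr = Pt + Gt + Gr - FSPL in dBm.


Pr = 21.860 + 19.510 + 27.430 - 93.420 = -24.62 dBm

-24.62 dBm


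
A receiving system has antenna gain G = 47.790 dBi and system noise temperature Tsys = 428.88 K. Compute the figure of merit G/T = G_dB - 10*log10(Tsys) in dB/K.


G/T = 47.790 - 10*log10(428.88) = 47.790 - 26.32336 = 21.47 dB/K

21.47 dB/K


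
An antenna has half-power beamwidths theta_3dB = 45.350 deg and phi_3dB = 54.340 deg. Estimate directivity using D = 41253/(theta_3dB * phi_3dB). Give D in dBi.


D_linear = 41253 / (45.350 * 54.340) = 16.74012
D_dBi = 10 * log10(16.74012) = 12.24 dBi

12.24 dBi


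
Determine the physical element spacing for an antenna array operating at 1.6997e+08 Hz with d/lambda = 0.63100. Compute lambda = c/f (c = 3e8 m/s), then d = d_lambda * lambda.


lambda = c / f = 3.0000e+08 / 1.6997e+08 = 1.765017 m
d = 0.63100 * 1.765017 = 1.114 m

1.114 m


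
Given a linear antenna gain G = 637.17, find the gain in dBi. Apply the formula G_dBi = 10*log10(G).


G_dBi = 10 * log10(637.17) = 28.04 dBi

28.04 dBi


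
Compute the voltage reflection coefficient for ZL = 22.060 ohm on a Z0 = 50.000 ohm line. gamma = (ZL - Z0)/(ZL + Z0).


gamma = (22.060 - 50.000) / (22.060 + 50.000) = -0.3877

-0.3877


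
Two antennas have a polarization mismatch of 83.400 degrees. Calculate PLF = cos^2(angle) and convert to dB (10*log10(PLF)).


PLF_linear = cos^2(83.400 deg) = 0.01321055
PLF_dB = 10 * log10(0.01321055) = -18.79 dB

-18.79 dB


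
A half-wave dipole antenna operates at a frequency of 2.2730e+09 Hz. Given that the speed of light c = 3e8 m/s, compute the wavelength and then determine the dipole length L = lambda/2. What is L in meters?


lambda = c / f = 3.0000e+08 / 2.2730e+09 = 0.1319842 m
L = lambda / 2 = 0.1319842 / 2 = 0.06599 m

0.06599 m


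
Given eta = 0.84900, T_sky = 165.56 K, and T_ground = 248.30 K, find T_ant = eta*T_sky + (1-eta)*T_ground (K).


T_ant = 0.84900 * 165.56 + (1 - 0.84900) * 248.30 = 178.1 K

178.1 K


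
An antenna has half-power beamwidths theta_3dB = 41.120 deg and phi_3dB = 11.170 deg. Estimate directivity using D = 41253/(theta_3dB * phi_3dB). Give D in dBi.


D_linear = 41253 / (41.120 * 11.170) = 89.81508
D_dBi = 10 * log10(89.81508) = 19.53 dBi

19.53 dBi


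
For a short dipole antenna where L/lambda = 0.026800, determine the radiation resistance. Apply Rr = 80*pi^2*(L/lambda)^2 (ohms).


Rr = 80 * pi^2 * (0.026800)^2 = 80 * 9.869604 * 7.182400e-04 = 0.5671 ohm

0.5671 ohm


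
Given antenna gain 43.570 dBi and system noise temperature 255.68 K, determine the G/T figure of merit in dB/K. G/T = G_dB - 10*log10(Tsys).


G/T = 43.570 - 10*log10(255.68) = 43.570 - 24.07697 = 19.49 dB/K

19.49 dB/K


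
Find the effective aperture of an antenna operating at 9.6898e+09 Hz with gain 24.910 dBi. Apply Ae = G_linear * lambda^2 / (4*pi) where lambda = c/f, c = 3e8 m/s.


lambda = c / f = 3.0000e+08 / 9.6898e+09 = 0.03096039 m
G_linear = 10^(24.910/10) = 309.7419
Ae = G_linear * lambda^2 / (4*pi) = 309.7419 * 0.03096039^2 / (4*pi) = 0.02363 m^2

0.02363 m^2


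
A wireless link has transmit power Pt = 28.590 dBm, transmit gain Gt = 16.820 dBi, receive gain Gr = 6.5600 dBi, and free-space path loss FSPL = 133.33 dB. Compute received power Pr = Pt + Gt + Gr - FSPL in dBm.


Pr = 28.590 + 16.820 + 6.5600 - 133.33 = -81.36 dBm

-81.36 dBm


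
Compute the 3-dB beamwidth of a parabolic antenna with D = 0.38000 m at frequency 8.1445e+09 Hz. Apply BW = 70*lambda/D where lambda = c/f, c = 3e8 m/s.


lambda = c / f = 3.0000e+08 / 8.1445e+09 = 0.03683467 m
BW = 70 * 0.03683467 / 0.38000 = 6.785 deg

6.785 deg


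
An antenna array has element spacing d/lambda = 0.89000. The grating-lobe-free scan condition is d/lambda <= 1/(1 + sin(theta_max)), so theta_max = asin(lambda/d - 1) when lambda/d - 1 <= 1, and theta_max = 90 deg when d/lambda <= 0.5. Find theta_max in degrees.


lambda/d - 1 = 1/0.89000 - 1 = 0.1235955
theta_max = asin(0.1235955) = 7.100 deg

7.100 deg


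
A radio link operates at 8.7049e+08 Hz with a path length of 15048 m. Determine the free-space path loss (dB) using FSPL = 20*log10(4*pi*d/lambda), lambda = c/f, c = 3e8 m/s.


lambda = c / f = 3.0000e+08 / 8.7049e+08 = 0.3446335 m
FSPL = 20 * log10(4*pi*15048/0.3446335) = 114.8 dB

114.8 dB


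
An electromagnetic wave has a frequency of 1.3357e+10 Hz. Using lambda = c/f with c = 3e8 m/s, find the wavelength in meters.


lambda = c / f = 3.0000e+08 / 1.3357e+10 = 0.02246 m

0.02246 m


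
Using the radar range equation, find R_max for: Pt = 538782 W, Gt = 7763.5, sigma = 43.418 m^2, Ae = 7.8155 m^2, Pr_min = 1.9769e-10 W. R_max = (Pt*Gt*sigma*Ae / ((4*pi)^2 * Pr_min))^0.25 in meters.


R^4 = 538782*7763.5*43.418*7.8155 / ((4*pi)^2 * 1.9769e-10) = 4.546663e+19
R_max = 4.546663e+19^0.25 = 82115 m

82115 m


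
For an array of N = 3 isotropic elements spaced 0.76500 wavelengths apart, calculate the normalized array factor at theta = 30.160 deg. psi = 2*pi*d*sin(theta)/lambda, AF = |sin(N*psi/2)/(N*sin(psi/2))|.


psi = 2*pi*0.76500*sin(30.160 deg) = 2.414933 rad
AF = |sin(3*2.414933/2) / (3*sin(2.414933/2))| = 0.1649

0.1649


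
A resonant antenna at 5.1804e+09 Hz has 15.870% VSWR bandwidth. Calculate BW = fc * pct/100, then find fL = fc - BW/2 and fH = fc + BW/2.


BW = 5.1804e+09 * 15.870/100 = 8.221295e+08 Hz
fL = 5.1804e+09 - 8.221295e+08/2 = 4.769e+09 Hz
fH = 5.1804e+09 + 8.221295e+08/2 = 5.591e+09 Hz

BW=8.221e+08 Hz, fL=4.769e+09 Hz, fH=5.591e+09 Hz


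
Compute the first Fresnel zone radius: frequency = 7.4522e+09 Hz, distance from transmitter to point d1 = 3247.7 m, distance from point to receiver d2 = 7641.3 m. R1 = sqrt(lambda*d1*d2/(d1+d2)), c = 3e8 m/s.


lambda = c / f = 3.0000e+08 / 7.4522e+09 = 0.04025657 m
R1 = sqrt(0.04025657 * 3247.7 * 7641.3 / (3247.7 + 7641.3)) = 9.578 m

9.578 m


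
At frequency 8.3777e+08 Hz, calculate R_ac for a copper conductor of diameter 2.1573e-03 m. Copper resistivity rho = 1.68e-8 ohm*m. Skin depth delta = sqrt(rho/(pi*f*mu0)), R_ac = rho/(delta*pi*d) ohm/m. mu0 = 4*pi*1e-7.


delta = sqrt(1.68e-8 / (pi * 8.3777e+08 * 4*pi*1e-7)) = 2.253784e-06 m
R_ac = 1.68e-8 / (2.253784e-06 * pi * 2.1573e-03) = 1.100 ohm/m

1.100 ohm/m


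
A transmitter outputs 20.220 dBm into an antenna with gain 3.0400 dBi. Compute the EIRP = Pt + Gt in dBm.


EIRP = Pt + Gt = 20.220 + 3.0400 = 23.26 dBm

23.26 dBm


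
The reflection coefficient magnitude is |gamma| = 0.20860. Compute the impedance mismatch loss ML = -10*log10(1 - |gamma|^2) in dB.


ML = -10 * log10(1 - 0.20860^2) = -10 * log10(0.95648604) = 0.1932 dB

0.1932 dB


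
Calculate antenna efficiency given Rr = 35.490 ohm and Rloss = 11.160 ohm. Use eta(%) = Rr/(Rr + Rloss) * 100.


eta = 35.490 / (35.490 + 11.160) * 100 = 76.08%

76.08%


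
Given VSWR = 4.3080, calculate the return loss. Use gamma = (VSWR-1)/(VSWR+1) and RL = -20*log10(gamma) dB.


gamma = (4.3080 - 1) / (4.3080 + 1) = 0.6232102
RL = -20 * log10(0.6232102) = 4.107 dB

4.107 dB


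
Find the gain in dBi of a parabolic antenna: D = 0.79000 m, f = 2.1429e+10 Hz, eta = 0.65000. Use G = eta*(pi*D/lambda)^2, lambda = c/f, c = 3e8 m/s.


lambda = c / f = 3.0000e+08 / 2.1429e+10 = 0.01399972 m
G_linear = 0.65000 * (pi * 0.79000 / 0.01399972)^2 = 20428.13
G_dBi = 10 * log10(20428.13) = 43.10 dBi

43.10 dBi


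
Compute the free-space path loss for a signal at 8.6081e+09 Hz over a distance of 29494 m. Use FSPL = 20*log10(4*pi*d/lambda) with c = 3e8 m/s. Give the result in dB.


lambda = c / f = 3.0000e+08 / 8.6081e+09 = 0.03485090 m
FSPL = 20 * log10(4*pi*29494/0.03485090) = 140.5 dB

140.5 dB


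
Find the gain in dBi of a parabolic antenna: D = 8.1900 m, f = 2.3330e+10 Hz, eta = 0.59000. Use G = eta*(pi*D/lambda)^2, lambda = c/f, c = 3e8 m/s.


lambda = c / f = 3.0000e+08 / 2.3330e+10 = 0.01285898 m
G_linear = 0.59000 * (pi * 8.1900 / 0.01285898)^2 = 2.362145e+06
G_dBi = 10 * log10(2.362145e+06) = 63.73 dBi

63.73 dBi


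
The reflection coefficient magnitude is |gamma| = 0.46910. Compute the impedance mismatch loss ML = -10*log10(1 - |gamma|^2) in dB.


ML = -10 * log10(1 - 0.46910^2) = -10 * log10(0.77994519) = 1.079 dB

1.079 dB


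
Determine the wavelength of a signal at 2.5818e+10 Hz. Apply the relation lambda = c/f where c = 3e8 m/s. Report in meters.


lambda = c / f = 3.0000e+08 / 2.5818e+10 = 0.01162 m

0.01162 m


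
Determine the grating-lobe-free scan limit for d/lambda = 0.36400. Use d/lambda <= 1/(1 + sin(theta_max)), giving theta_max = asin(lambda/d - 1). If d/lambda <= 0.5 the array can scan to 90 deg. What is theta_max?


lambda/d - 1 = 1/0.36400 - 1 = 1.747253 >= 1
d/lambda <= 0.5, so the array can scan to endfire without grating lobes: theta_max = 90 deg

90 deg


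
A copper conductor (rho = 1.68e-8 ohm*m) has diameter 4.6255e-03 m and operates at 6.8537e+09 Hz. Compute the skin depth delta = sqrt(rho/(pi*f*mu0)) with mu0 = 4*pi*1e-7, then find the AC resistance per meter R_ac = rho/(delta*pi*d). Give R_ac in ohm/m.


delta = sqrt(1.68e-8 / (pi * 6.8537e+09 * 4*pi*1e-7)) = 7.879746e-07 m
R_ac = 1.68e-8 / (7.879746e-07 * pi * 4.6255e-03) = 1.467 ohm/m

1.467 ohm/m


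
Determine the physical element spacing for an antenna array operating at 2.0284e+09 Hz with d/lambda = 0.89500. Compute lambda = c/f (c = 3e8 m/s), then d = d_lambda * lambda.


lambda = c / f = 3.0000e+08 / 2.0284e+09 = 0.1478998 m
d = 0.89500 * 0.1478998 = 0.1324 m

0.1324 m


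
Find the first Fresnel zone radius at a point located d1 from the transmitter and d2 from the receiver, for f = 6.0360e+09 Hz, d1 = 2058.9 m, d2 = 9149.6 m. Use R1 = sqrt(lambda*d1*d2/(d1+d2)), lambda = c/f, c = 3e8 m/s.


lambda = c / f = 3.0000e+08 / 6.0360e+09 = 0.04970179 m
R1 = sqrt(0.04970179 * 2058.9 * 9149.6 / (2058.9 + 9149.6)) = 9.140 m

9.140 m


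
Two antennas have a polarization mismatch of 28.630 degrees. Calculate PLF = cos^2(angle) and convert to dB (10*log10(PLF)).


PLF_linear = cos^2(28.630 deg) = 0.7704138
PLF_dB = 10 * log10(0.7704138) = -1.133 dB

-1.133 dB


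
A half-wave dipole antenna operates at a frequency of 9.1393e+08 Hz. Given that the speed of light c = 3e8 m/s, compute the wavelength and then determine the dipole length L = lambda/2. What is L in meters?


lambda = c / f = 3.0000e+08 / 9.1393e+08 = 0.3282527 m
L = lambda / 2 = 0.3282527 / 2 = 0.1641 m

0.1641 m


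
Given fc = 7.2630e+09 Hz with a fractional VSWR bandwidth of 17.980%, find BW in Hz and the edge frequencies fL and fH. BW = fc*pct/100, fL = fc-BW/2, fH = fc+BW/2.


BW = 7.2630e+09 * 17.980/100 = 1.305887e+09 Hz
fL = 7.2630e+09 - 1.305887e+09/2 = 6.610e+09 Hz
fH = 7.2630e+09 + 1.305887e+09/2 = 7.916e+09 Hz

BW=1.306e+09 Hz, fL=6.610e+09 Hz, fH=7.916e+09 Hz


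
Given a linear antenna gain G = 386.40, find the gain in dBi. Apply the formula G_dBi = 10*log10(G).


G_dBi = 10 * log10(386.40) = 25.87 dBi

25.87 dBi


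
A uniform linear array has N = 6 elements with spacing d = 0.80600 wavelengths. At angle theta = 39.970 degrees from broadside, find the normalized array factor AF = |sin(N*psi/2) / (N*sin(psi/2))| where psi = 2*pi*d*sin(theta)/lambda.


psi = 2*pi*0.80600*sin(39.970 deg) = 3.253204 rad
AF = |sin(6*3.253204/2) / (6*sin(3.253204/2))| = 0.05485

0.05485


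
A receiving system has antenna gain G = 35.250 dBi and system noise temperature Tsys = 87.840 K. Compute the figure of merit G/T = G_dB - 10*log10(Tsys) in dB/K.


G/T = 35.250 - 10*log10(87.840) = 35.250 - 19.43692 = 15.81 dB/K

15.81 dB/K


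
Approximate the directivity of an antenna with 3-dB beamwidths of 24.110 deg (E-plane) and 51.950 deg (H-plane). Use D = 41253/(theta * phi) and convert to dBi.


D_linear = 41253 / (24.110 * 51.950) = 32.93615
D_dBi = 10 * log10(32.93615) = 15.18 dBi

15.18 dBi


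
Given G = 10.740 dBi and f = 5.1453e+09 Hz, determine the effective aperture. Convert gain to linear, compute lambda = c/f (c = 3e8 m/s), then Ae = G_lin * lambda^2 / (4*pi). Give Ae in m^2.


lambda = c / f = 3.0000e+08 / 5.1453e+09 = 0.05830564 m
G_linear = 10^(10.740/10) = 11.85769
Ae = G_linear * lambda^2 / (4*pi) = 11.85769 * 0.05830564^2 / (4*pi) = 3.208e-03 m^2

3.208e-03 m^2


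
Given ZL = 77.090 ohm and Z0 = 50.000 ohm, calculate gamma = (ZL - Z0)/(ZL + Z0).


gamma = (77.090 - 50.000) / (77.090 + 50.000) = 0.2132

0.2132


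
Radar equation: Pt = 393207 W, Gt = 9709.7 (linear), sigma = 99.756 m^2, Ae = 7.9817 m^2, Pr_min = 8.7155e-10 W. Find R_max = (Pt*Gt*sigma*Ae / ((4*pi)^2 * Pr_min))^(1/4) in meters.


R^4 = 393207*9709.7*99.756*7.9817 / ((4*pi)^2 * 8.7155e-10) = 2.208765e+19
R_max = 2.208765e+19^0.25 = 68555 m

68555 m


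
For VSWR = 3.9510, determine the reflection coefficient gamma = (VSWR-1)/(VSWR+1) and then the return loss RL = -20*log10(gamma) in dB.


gamma = (3.9510 - 1) / (3.9510 + 1) = 0.5960412
RL = -20 * log10(0.5960412) = 4.494 dB

4.494 dB


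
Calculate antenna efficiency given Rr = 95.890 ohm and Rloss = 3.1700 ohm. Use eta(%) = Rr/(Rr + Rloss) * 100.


eta = 95.890 / (95.890 + 3.1700) * 100 = 96.80%

96.80%


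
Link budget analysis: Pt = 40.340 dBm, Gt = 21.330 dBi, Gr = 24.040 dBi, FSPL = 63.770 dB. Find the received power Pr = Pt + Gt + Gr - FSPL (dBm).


Pr = 40.340 + 21.330 + 24.040 - 63.770 = 21.94 dBm

21.94 dBm


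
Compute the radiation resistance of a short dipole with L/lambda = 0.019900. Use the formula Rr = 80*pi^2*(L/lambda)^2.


Rr = 80 * pi^2 * (0.019900)^2 = 80 * 9.869604 * 3.960100e-04 = 0.3127 ohm

0.3127 ohm


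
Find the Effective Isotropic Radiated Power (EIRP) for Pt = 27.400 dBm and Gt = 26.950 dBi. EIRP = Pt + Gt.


EIRP = Pt + Gt = 27.400 + 26.950 = 54.35 dBm

54.35 dBm


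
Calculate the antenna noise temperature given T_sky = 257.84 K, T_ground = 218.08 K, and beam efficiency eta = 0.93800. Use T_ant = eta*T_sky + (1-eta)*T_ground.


T_ant = 0.93800 * 257.84 + (1 - 0.93800) * 218.08 = 255.4 K

255.4 K


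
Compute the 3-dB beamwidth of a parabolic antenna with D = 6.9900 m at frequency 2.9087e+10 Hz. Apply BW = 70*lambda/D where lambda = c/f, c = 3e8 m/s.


lambda = c / f = 3.0000e+08 / 2.9087e+10 = 0.01031389 m
BW = 70 * 0.01031389 / 6.9900 = 0.1033 deg

0.1033 deg


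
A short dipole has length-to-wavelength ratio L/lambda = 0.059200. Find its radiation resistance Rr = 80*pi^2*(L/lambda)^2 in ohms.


Rr = 80 * pi^2 * (0.059200)^2 = 80 * 9.869604 * 3.504640e-03 = 2.767 ohm

2.767 ohm


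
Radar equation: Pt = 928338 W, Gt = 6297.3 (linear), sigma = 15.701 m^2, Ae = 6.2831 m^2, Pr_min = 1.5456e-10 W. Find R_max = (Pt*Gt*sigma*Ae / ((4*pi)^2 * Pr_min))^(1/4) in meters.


R^4 = 928338*6297.3*15.701*6.2831 / ((4*pi)^2 * 1.5456e-10) = 2.362898e+19
R_max = 2.362898e+19^0.25 = 69721 m

69721 m


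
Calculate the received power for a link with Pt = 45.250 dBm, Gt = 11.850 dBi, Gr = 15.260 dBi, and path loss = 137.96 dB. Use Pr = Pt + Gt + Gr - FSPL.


Pr = 45.250 + 11.850 + 15.260 - 137.96 = -65.60 dBm

-65.60 dBm


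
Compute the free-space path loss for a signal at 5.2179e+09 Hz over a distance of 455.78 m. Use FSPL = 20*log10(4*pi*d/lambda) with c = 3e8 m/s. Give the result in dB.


lambda = c / f = 3.0000e+08 / 5.2179e+09 = 0.05749439 m
FSPL = 20 * log10(4*pi*455.78/0.05749439) = 99.97 dB

99.97 dB


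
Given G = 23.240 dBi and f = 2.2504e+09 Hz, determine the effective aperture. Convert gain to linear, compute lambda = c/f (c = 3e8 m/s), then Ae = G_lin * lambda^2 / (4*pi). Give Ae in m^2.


lambda = c / f = 3.0000e+08 / 2.2504e+09 = 0.1333096 m
G_linear = 10^(23.240/10) = 210.8628
Ae = G_linear * lambda^2 / (4*pi) = 210.8628 * 0.1333096^2 / (4*pi) = 0.2982 m^2

0.2982 m^2


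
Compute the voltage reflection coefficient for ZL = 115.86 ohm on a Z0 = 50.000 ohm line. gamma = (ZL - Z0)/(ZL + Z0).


gamma = (115.86 - 50.000) / (115.86 + 50.000) = 0.3971

0.3971


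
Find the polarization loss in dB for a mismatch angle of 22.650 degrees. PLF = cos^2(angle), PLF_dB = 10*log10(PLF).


PLF_linear = cos^2(22.650 deg) = 0.8516974
PLF_dB = 10 * log10(0.8516974) = -0.6971 dB

-0.6971 dB


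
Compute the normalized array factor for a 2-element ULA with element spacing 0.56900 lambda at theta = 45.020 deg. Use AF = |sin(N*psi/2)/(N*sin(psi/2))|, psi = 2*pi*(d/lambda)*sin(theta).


psi = 2*pi*0.56900*sin(45.020 deg) = 2.528883 rad
AF = |sin(2*2.528883/2) / (2*sin(2.528883/2))| = 0.3016

0.3016


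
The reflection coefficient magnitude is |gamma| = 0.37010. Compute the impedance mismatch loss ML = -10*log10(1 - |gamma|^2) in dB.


ML = -10 * log10(1 - 0.37010^2) = -10 * log10(0.86302599) = 0.6398 dB

0.6398 dB


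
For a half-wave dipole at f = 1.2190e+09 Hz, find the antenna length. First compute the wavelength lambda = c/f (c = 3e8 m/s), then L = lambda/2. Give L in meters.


lambda = c / f = 3.0000e+08 / 1.2190e+09 = 0.2461034 m
L = lambda / 2 = 0.2461034 / 2 = 0.1231 m

0.1231 m


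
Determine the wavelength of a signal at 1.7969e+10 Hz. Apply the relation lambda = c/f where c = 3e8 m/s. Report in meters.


lambda = c / f = 3.0000e+08 / 1.7969e+10 = 0.01670 m

0.01670 m


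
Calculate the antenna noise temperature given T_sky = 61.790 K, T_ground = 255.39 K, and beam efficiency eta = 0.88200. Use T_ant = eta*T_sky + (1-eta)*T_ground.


T_ant = 0.88200 * 61.790 + (1 - 0.88200) * 255.39 = 84.63 K

84.63 K


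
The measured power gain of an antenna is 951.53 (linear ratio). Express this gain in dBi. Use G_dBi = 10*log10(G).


G_dBi = 10 * log10(951.53) = 29.78 dBi

29.78 dBi


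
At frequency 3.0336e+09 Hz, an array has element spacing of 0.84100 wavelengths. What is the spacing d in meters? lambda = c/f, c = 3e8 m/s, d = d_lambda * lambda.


lambda = c / f = 3.0000e+08 / 3.0336e+09 = 0.09889241 m
d = 0.84100 * 0.09889241 = 0.08317 m

0.08317 m


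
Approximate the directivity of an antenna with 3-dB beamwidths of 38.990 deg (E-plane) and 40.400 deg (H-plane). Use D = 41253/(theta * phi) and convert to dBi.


D_linear = 41253 / (38.990 * 40.400) = 26.18912
D_dBi = 10 * log10(26.18912) = 14.18 dBi

14.18 dBi


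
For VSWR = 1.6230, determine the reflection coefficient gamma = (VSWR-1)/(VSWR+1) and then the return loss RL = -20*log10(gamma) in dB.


gamma = (1.6230 - 1) / (1.6230 + 1) = 0.2375143
RL = -20 * log10(0.2375143) = 12.49 dB

12.49 dB


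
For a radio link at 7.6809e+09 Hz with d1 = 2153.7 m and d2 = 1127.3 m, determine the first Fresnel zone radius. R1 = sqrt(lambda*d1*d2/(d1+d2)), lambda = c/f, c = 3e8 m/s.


lambda = c / f = 3.0000e+08 / 7.6809e+09 = 0.03905792 m
R1 = sqrt(0.03905792 * 2153.7 * 1127.3 / (2153.7 + 1127.3)) = 5.376 m

5.376 m


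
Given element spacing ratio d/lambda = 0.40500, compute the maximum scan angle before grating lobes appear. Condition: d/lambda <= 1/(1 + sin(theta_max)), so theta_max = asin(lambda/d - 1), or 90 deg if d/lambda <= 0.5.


lambda/d - 1 = 1/0.40500 - 1 = 1.469136 >= 1
d/lambda <= 0.5, so the array can scan to endfire without grating lobes: theta_max = 90 deg

90 deg


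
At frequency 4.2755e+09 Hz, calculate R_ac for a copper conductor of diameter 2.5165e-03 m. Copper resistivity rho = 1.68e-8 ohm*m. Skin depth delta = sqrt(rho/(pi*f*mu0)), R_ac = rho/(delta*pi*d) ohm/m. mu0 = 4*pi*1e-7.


delta = sqrt(1.68e-8 / (pi * 4.2755e+09 * 4*pi*1e-7)) = 9.976571e-07 m
R_ac = 1.68e-8 / (9.976571e-07 * pi * 2.5165e-03) = 2.130 ohm/m

2.130 ohm/m


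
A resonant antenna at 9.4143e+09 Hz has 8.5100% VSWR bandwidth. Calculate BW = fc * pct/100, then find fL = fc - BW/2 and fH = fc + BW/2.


BW = 9.4143e+09 * 8.5100/100 = 8.011569e+08 Hz
fL = 9.4143e+09 - 8.011569e+08/2 = 9.014e+09 Hz
fH = 9.4143e+09 + 8.011569e+08/2 = 9.815e+09 Hz

BW=8.012e+08 Hz, fL=9.014e+09 Hz, fH=9.815e+09 Hz


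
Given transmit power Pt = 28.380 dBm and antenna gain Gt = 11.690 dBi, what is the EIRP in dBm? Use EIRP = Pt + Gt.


EIRP = Pt + Gt = 28.380 + 11.690 = 40.07 dBm

40.07 dBm


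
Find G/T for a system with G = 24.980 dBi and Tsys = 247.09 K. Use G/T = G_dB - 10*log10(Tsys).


G/T = 24.980 - 10*log10(247.09) = 24.980 - 23.92855 = 1.051 dB/K

1.051 dB/K


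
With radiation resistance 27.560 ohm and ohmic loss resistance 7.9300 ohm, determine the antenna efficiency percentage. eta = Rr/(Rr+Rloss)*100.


eta = 27.560 / (27.560 + 7.9300) * 100 = 77.66%

77.66%


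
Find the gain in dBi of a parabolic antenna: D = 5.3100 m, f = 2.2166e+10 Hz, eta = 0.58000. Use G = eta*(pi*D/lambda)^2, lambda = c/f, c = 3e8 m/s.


lambda = c / f = 3.0000e+08 / 2.2166e+10 = 0.01353424 m
G_linear = 0.58000 * (pi * 5.3100 / 0.01353424)^2 = 881148.4
G_dBi = 10 * log10(881148.4) = 59.45 dBi

59.45 dBi


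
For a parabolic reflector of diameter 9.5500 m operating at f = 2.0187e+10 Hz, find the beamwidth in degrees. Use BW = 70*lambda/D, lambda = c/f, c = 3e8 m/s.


lambda = c / f = 3.0000e+08 / 2.0187e+10 = 0.01486105 m
BW = 70 * 0.01486105 / 9.5500 = 0.1089 deg

0.1089 deg


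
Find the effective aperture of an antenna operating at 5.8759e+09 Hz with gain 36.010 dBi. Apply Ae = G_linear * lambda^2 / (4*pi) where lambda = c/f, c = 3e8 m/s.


lambda = c / f = 3.0000e+08 / 5.8759e+09 = 0.05105601 m
G_linear = 10^(36.010/10) = 3990.249
Ae = G_linear * lambda^2 / (4*pi) = 3990.249 * 0.05105601^2 / (4*pi) = 0.8277 m^2

0.8277 m^2


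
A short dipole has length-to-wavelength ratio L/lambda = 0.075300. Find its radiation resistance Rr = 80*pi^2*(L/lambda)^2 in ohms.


Rr = 80 * pi^2 * (0.075300)^2 = 80 * 9.869604 * 5.670090e-03 = 4.477 ohm

4.477 ohm


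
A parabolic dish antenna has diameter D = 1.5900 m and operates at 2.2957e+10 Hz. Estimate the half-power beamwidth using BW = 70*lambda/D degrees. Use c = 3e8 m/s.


lambda = c / f = 3.0000e+08 / 2.2957e+10 = 0.01306791 m
BW = 70 * 0.01306791 / 1.5900 = 0.5753 deg

0.5753 deg


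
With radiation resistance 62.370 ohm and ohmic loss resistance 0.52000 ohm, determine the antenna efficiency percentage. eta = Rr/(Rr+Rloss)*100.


eta = 62.370 / (62.370 + 0.52000) * 100 = 99.17%

99.17%


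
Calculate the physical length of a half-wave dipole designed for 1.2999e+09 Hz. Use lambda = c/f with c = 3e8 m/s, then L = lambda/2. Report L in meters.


lambda = c / f = 3.0000e+08 / 1.2999e+09 = 0.2307870 m
L = lambda / 2 = 0.2307870 / 2 = 0.1154 m

0.1154 m


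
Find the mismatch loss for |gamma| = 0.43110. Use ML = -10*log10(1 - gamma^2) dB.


ML = -10 * log10(1 - 0.43110^2) = -10 * log10(0.81415279) = 0.8929 dB

0.8929 dB


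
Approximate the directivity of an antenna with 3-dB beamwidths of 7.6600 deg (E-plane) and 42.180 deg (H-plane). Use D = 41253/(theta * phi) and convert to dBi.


D_linear = 41253 / (7.6600 * 42.180) = 127.6792
D_dBi = 10 * log10(127.6792) = 21.06 dBi

21.06 dBi


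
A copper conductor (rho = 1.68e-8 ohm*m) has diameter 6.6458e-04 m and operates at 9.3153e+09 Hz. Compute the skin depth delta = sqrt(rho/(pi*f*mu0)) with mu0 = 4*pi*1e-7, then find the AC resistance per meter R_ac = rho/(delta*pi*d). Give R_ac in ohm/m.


delta = sqrt(1.68e-8 / (pi * 9.3153e+09 * 4*pi*1e-7)) = 6.758905e-07 m
R_ac = 1.68e-8 / (6.758905e-07 * pi * 6.6458e-04) = 11.91 ohm/m

11.91 ohm/m


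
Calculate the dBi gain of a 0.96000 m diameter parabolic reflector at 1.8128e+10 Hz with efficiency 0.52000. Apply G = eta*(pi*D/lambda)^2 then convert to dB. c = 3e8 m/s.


lambda = c / f = 3.0000e+08 / 1.8128e+10 = 0.01654898 m
G_linear = 0.52000 * (pi * 0.96000 / 0.01654898)^2 = 17270.43
G_dBi = 10 * log10(17270.43) = 42.37 dBi

42.37 dBi


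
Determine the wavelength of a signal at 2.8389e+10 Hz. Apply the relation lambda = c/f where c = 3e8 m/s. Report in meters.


lambda = c / f = 3.0000e+08 / 2.8389e+10 = 0.01057 m

0.01057 m


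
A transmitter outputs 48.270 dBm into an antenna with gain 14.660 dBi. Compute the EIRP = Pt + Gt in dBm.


EIRP = Pt + Gt = 48.270 + 14.660 = 62.93 dBm

62.93 dBm


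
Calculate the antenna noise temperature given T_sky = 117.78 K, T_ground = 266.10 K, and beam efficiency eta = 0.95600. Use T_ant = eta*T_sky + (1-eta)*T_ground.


T_ant = 0.95600 * 117.78 + (1 - 0.95600) * 266.10 = 124.3 K

124.3 K


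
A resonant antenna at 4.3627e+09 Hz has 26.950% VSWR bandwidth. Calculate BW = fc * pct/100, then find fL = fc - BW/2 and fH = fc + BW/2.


BW = 4.3627e+09 * 26.950/100 = 1.175748e+09 Hz
fL = 4.3627e+09 - 1.175748e+09/2 = 3.775e+09 Hz
fH = 4.3627e+09 + 1.175748e+09/2 = 4.951e+09 Hz

BW=1.176e+09 Hz, fL=3.775e+09 Hz, fH=4.951e+09 Hz


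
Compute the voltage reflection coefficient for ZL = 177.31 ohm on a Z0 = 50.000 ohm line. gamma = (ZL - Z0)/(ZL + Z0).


gamma = (177.31 - 50.000) / (177.31 + 50.000) = 0.5601

0.5601


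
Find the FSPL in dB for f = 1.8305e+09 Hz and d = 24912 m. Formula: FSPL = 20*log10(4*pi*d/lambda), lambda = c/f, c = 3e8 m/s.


lambda = c / f = 3.0000e+08 / 1.8305e+09 = 0.1638896 m
FSPL = 20 * log10(4*pi*24912/0.1638896) = 125.6 dB

125.6 dB


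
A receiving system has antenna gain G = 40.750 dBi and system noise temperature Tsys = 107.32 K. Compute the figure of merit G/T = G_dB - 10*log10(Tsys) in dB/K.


G/T = 40.750 - 10*log10(107.32) = 40.750 - 20.30681 = 20.44 dB/K

20.44 dB/K


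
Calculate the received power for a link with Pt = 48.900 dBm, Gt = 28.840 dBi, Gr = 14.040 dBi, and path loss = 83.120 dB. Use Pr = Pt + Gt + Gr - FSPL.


Pr = 48.900 + 28.840 + 14.040 - 83.120 = 8.66 dBm

8.66 dBm


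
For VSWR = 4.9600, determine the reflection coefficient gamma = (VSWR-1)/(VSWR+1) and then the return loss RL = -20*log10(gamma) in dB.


gamma = (4.9600 - 1) / (4.9600 + 1) = 0.6644295
RL = -20 * log10(0.6644295) = 3.551 dB

3.551 dB


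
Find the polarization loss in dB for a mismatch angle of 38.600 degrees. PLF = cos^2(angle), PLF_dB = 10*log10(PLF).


PLF_linear = cos^2(38.600 deg) = 0.6107742
PLF_dB = 10 * log10(0.6107742) = -2.141 dB

-2.141 dB


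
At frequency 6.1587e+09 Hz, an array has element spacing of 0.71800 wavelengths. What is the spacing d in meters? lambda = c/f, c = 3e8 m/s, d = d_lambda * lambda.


lambda = c / f = 3.0000e+08 / 6.1587e+09 = 0.04871158 m
d = 0.71800 * 0.04871158 = 0.03497 m

0.03497 m
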